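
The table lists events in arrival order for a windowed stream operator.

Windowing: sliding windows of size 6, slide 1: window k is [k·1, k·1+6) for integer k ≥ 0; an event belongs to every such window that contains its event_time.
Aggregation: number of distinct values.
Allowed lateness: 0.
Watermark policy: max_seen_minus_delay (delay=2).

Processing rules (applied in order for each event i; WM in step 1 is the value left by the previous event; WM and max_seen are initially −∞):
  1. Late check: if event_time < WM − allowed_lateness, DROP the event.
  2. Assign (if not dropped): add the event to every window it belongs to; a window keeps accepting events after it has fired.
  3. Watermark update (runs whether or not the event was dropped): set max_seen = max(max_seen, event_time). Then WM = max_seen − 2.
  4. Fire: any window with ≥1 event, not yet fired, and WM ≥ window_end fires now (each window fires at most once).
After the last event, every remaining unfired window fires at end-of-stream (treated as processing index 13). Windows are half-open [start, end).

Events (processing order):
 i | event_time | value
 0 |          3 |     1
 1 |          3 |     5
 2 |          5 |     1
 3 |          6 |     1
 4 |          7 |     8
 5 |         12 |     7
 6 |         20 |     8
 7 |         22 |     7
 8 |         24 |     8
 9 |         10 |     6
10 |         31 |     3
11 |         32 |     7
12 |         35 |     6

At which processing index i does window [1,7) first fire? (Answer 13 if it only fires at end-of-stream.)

5

i=0 t=3 v=1: → [3,9),[2,8),[1,7),[0,6); WM=1
i=1 t=3 v=5: → [3,9),[2,8),[1,7),[0,6); WM=1
i=2 t=5 v=1: → [5,11),[4,10),[3,9),[2,8),[1,7),[0,6); WM=3
i=3 t=6 v=1: → [6,12),[5,11),[4,10),[3,9),[2,8),[1,7); WM=4
i=4 t=7 v=8: → [7,13),[6,12),[5,11),[4,10),[3,9),[2,8); WM=5
i=5 t=12 v=7: → [12,18),[11,17),[10,16),[9,15),[8,14),[7,13); WM=10; [0,6) fires=2 [1,7) fires=2 [2,8) fires=3 [3,9) fires=3 [4,10) fires=2
i=6 t=20 v=8: → [20,26),[19,25),[18,24),[17,23),[16,22),[15,21); WM=18; [5,11) fires=2 [6,12) fires=2 [7,13) fires=2 [8,14) fires=1 [9,15) fires=1 [10,16) fires=1 [11,17) fires=1 [12,18) fires=1
i=7 t=22 v=7: → [22,28),[21,27),[20,26),[19,25),[18,24),[17,23); WM=20
i=8 t=24 v=8: → [24,30),[23,29),[22,28),[21,27),[20,26),[19,25); WM=22; [15,21) fires=1 [16,22) fires=1
i=9 t=10 v=6: DROP (t<22-0); WM=22
i=10 t=31 v=3: → [31,37),[30,36),[29,35),[28,34),[27,33),[26,32); WM=29; [17,23) fires=2 [18,24) fires=2 [19,25) fires=2 [20,26) fires=2 [21,27) fires=2 [22,28) fires=2 [23,29) fires=1
i=11 t=32 v=7: → [32,38),[31,37),[30,36),[29,35),[28,34),[27,33); WM=30; [24,30) fires=1
i=12 t=35 v=6: → [35,41),[34,40),[33,39),[32,38),[31,37),[30,36); WM=33; [26,32) fires=1 [27,33) fires=2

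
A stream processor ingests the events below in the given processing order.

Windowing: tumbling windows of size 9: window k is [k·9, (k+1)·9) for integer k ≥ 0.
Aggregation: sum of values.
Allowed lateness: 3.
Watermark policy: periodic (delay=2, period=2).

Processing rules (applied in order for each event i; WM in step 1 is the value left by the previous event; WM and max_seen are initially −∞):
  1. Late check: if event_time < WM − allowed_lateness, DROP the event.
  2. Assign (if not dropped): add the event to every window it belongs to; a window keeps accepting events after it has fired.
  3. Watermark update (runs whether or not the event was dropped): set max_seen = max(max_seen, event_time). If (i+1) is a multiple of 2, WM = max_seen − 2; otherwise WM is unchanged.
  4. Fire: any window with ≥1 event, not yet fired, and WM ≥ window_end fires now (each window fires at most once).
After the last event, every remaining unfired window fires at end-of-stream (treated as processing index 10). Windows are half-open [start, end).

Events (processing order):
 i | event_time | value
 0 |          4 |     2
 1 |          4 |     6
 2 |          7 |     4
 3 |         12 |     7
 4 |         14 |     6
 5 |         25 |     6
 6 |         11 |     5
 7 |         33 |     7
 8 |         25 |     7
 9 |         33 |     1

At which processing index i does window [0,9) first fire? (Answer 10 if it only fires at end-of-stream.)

3

i=0 t=4 v=2: → [0,9); WM=−∞
i=1 t=4 v=6: → [0,9); WM=2
i=2 t=7 v=4: → [0,9); WM=2
i=3 t=12 v=7: → [9,18); WM=10; [0,9) fires=12
i=4 t=14 v=6: → [9,18); WM=10
i=5 t=25 v=6: → [18,27); WM=23; [9,18) fires=13
i=6 t=11 v=5: DROP (t<23-3); WM=23
i=7 t=33 v=7: → [27,36); WM=31; [18,27) fires=6
i=8 t=25 v=7: DROP (t<31-3); WM=31
i=9 t=33 v=1: → [27,36); WM=31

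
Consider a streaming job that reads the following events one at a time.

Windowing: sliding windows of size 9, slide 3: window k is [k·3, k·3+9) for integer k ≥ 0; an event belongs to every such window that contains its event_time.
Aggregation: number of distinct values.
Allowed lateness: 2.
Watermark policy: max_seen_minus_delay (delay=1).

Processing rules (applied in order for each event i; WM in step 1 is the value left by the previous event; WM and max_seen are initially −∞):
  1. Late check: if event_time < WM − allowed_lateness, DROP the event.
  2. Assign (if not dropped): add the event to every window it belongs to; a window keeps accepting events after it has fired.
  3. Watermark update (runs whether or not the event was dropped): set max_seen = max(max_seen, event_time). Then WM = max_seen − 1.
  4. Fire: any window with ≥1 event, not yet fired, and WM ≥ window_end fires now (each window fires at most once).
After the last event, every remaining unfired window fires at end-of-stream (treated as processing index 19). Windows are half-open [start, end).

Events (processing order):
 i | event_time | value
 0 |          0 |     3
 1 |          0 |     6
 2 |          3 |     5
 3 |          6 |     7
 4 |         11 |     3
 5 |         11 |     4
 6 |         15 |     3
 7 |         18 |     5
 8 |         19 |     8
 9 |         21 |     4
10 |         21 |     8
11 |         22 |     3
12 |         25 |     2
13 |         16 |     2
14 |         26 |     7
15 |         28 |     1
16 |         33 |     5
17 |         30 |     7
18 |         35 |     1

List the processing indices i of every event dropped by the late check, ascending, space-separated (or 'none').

i=0 t=0 v=3: → [0,9); WM=-1
i=1 t=0 v=6: → [0,9); WM=-1
i=2 t=3 v=5: → [3,12),[0,9); WM=2
i=3 t=6 v=7: → [6,15),[3,12),[0,9); WM=5
i=4 t=11 v=3: → [9,18),[6,15),[3,12); WM=10; [0,9) fires=4
i=5 t=11 v=4: → [9,18),[6,15),[3,12); WM=10
i=6 t=15 v=3: → [15,24),[12,21),[9,18); WM=14; [3,12) fires=4
i=7 t=18 v=5: → [18,27),[15,24),[12,21); WM=17; [6,15) fires=3
i=8 t=19 v=8: → [18,27),[15,24),[12,21); WM=18; [9,18) fires=2
i=9 t=21 v=4: → [21,30),[18,27),[15,24); WM=20
i=10 t=21 v=8: → [21,30),[18,27),[15,24); WM=20
i=11 t=22 v=3: → [21,30),[18,27),[15,24); WM=21; [12,21) fires=3
i=12 t=25 v=2: → [24,33),[21,30),[18,27); WM=24; [15,24) fires=4
i=13 t=16 v=2: DROP (t<24-2); WM=24
i=14 t=26 v=7: → [24,33),[21,30),[18,27); WM=25
i=15 t=28 v=1: → [27,36),[24,33),[21,30); WM=27; [18,27) fires=6
i=16 t=33 v=5: → [33,42),[30,39),[27,36); WM=32; [21,30) fires=6
i=17 t=30 v=7: → [30,39),[27,36),[24,33); WM=32
i=18 t=35 v=1: → [33,42),[30,39),[27,36); WM=34; [24,33) fires=3

13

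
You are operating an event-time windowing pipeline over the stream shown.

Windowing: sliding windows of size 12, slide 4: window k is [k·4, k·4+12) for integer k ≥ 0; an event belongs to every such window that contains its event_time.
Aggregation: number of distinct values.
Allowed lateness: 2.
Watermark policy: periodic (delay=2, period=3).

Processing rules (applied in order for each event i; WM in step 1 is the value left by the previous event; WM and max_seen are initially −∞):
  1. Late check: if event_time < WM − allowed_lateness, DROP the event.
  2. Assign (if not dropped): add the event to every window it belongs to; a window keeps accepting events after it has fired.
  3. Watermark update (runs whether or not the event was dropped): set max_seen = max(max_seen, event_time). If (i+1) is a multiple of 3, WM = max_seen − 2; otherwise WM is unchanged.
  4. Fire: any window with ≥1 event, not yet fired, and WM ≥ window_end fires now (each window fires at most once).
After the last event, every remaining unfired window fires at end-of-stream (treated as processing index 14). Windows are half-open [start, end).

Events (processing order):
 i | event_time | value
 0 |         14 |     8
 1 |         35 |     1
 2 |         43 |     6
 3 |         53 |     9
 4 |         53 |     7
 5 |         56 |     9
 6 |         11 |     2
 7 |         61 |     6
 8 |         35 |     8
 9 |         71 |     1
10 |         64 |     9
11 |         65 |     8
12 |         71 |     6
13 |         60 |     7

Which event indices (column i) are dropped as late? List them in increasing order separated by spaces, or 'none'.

i=0 t=14 v=8: → [12,24),[8,20),[4,16); WM=−∞
i=1 t=35 v=1: → [32,44),[28,40),[24,36); WM=−∞
i=2 t=43 v=6: → [40,52),[36,48),[32,44); WM=41; [4,16) fires=1 [8,20) fires=1 [12,24) fires=1 [24,36) fires=1 [28,40) fires=1
i=3 t=53 v=9: → [52,64),[48,60),[44,56); WM=41
i=4 t=53 v=7: → [52,64),[48,60),[44,56); WM=41
i=5 t=56 v=9: → [56,68),[52,64),[48,60); WM=54; [32,44) fires=2 [36,48) fires=1 [40,52) fires=1
i=6 t=11 v=2: DROP (t<54-2); WM=54
i=7 t=61 v=6: → [60,72),[56,68),[52,64); WM=54
i=8 t=35 v=8: DROP (t<54-2); WM=59; [44,56) fires=2
i=9 t=71 v=1: → [68,80),[64,76),[60,72); WM=59
i=10 t=64 v=9: → [64,76),[60,72),[56,68); WM=59
i=11 t=65 v=8: → [64,76),[60,72),[56,68); WM=69; [48,60) fires=2 [52,64) fires=3 [56,68) fires=3
i=12 t=71 v=6: → [68,80),[64,76),[60,72); WM=69
i=13 t=60 v=7: DROP (t<69-2); WM=69

6 8 13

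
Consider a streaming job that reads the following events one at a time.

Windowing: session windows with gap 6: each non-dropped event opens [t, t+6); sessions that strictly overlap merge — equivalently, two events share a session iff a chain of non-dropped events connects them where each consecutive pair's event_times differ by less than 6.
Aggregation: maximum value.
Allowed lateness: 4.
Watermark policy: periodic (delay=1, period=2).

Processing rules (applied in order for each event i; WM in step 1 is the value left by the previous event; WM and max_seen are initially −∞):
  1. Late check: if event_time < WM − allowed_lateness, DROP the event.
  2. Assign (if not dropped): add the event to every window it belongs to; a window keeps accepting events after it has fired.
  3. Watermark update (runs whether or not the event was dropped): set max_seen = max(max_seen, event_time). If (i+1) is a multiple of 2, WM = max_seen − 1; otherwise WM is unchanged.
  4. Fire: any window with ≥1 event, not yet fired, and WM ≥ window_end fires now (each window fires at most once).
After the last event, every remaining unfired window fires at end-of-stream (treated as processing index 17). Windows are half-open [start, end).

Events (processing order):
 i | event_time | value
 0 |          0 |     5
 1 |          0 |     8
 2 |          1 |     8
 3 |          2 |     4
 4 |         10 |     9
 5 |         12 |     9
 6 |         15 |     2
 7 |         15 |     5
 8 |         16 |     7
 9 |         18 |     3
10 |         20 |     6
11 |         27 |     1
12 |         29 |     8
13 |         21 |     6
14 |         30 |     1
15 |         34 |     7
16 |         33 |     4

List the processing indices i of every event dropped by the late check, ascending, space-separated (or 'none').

13

i=0 t=0 v=5: → [0,6); WM=−∞
i=1 t=0 v=8: → [0,6); WM=-1
i=2 t=1 v=8: → [0,7); WM=-1
i=3 t=2 v=4: → [0,8); WM=1
i=4 t=10 v=9: → [10,16); WM=1
i=5 t=12 v=9: → [10,18); WM=11
i=6 t=15 v=2: → [10,21); WM=11
i=7 t=15 v=5: → [10,21); WM=14
i=8 t=16 v=7: → [10,22); WM=14
i=9 t=18 v=3: → [10,24); WM=17
i=10 t=20 v=6: → [10,26); WM=17
i=11 t=27 v=1: → [27,33); WM=26
i=12 t=29 v=8: → [27,35); WM=26
i=13 t=21 v=6: DROP (t<26-4); WM=28
i=14 t=30 v=1: → [27,36); WM=28
i=15 t=34 v=7: → [27,40); WM=33
i=16 t=33 v=4: → [27,40); WM=33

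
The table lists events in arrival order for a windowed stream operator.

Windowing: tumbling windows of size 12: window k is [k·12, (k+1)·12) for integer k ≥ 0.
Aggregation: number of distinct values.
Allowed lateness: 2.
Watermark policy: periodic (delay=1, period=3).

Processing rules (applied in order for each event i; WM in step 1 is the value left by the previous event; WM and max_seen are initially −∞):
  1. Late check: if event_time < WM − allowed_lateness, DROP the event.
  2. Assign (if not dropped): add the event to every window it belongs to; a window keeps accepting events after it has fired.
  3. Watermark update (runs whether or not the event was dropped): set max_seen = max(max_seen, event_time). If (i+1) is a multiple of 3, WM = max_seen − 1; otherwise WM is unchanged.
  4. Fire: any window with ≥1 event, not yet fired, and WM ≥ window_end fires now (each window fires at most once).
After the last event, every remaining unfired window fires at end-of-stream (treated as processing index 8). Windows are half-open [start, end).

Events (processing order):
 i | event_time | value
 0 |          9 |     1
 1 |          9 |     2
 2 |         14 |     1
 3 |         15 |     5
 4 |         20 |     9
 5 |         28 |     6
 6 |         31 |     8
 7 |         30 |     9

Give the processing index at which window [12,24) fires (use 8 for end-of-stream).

5

i=0 t=9 v=1: → [0,12); WM=−∞
i=1 t=9 v=2: → [0,12); WM=−∞
i=2 t=14 v=1: → [12,24); WM=13; [0,12) fires=2
i=3 t=15 v=5: → [12,24); WM=13
i=4 t=20 v=9: → [12,24); WM=13
i=5 t=28 v=6: → [24,36); WM=27; [12,24) fires=3
i=6 t=31 v=8: → [24,36); WM=27
i=7 t=30 v=9: → [24,36); WM=27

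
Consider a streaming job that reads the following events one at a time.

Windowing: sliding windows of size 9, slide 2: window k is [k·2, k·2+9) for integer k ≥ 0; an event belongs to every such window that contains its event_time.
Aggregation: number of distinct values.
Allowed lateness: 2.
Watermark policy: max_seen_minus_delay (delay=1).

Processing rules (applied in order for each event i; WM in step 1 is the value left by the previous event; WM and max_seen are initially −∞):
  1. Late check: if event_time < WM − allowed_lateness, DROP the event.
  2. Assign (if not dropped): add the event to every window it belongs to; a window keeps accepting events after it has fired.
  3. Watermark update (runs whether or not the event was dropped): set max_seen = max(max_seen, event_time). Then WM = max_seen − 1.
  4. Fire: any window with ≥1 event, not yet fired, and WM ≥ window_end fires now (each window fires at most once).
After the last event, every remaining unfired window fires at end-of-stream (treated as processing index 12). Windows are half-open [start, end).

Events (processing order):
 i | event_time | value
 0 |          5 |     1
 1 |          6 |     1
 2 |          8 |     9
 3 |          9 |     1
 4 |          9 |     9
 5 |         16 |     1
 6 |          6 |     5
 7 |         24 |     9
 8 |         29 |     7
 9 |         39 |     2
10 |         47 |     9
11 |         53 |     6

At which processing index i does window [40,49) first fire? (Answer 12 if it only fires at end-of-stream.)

11

i=0 t=5 v=1: → [4,13),[2,11),[0,9); WM=4
i=1 t=6 v=1: → [6,15),[4,13),[2,11),[0,9); WM=5
i=2 t=8 v=9: → [8,17),[6,15),[4,13),[2,11),[0,9); WM=7
i=3 t=9 v=1: → [8,17),[6,15),[4,13),[2,11); WM=8
i=4 t=9 v=9: → [8,17),[6,15),[4,13),[2,11); WM=8
i=5 t=16 v=1: → [16,25),[14,23),[12,21),[10,19),[8,17); WM=15; [0,9) fires=2 [2,11) fires=2 [4,13) fires=2 [6,15) fires=2
i=6 t=6 v=5: DROP (t<15-2); WM=15
i=7 t=24 v=9: → [24,33),[22,31),[20,29),[18,27),[16,25); WM=23; [8,17) fires=2 [10,19) fires=1 [12,21) fires=1 [14,23) fires=1
i=8 t=29 v=7: → [28,37),[26,35),[24,33),[22,31); WM=28; [16,25) fires=2 [18,27) fires=1
i=9 t=39 v=2: → [38,47),[36,45),[34,43),[32,41); WM=38; [20,29) fires=1 [22,31) fires=2 [24,33) fires=2 [26,35) fires=1 [28,37) fires=1
i=10 t=47 v=9: → [46,55),[44,53),[42,51),[40,49); WM=46; [32,41) fires=1 [34,43) fires=1 [36,45) fires=1
i=11 t=53 v=6: → [52,61),[50,59),[48,57),[46,55); WM=52; [38,47) fires=1 [40,49) fires=1 [42,51) fires=1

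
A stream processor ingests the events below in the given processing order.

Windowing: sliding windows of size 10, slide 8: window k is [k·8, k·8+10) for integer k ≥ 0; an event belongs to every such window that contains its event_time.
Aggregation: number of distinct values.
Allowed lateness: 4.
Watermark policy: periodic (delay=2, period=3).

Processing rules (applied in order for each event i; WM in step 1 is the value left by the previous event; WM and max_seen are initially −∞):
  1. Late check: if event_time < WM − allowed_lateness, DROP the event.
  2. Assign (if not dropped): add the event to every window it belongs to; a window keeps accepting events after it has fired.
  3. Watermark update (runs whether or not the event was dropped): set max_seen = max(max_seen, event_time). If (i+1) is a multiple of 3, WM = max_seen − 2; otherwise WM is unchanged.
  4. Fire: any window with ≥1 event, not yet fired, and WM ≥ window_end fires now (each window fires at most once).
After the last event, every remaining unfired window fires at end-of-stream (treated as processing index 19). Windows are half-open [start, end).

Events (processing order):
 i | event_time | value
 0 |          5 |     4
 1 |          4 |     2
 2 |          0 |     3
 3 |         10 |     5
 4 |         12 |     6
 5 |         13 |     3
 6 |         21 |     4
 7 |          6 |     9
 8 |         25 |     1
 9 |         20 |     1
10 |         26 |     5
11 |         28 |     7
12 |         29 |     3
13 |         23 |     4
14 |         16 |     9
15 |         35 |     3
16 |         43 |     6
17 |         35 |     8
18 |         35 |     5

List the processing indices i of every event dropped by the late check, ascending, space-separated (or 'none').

7 14 18

i=0 t=5 v=4: → [0,10); WM=−∞
i=1 t=4 v=2: → [0,10); WM=−∞
i=2 t=0 v=3: → [0,10); WM=3
i=3 t=10 v=5: → [8,18); WM=3
i=4 t=12 v=6: → [8,18); WM=3
i=5 t=13 v=3: → [8,18); WM=11; [0,10) fires=3
i=6 t=21 v=4: → [16,26); WM=11
i=7 t=6 v=9: DROP (t<11-4); WM=11
i=8 t=25 v=1: → [24,34),[16,26); WM=23; [8,18) fires=3
i=9 t=20 v=1: → [16,26); WM=23
i=10 t=26 v=5: → [24,34); WM=23
i=11 t=28 v=7: → [24,34); WM=26; [16,26) fires=2
i=12 t=29 v=3: → [24,34); WM=26
i=13 t=23 v=4: → [16,26); WM=26
i=14 t=16 v=9: DROP (t<26-4); WM=27
i=15 t=35 v=3: → [32,42); WM=27
i=16 t=43 v=6: → [40,50); WM=27
i=17 t=35 v=8: → [32,42); WM=41; [24,34) fires=4
i=18 t=35 v=5: DROP (t<41-4); WM=41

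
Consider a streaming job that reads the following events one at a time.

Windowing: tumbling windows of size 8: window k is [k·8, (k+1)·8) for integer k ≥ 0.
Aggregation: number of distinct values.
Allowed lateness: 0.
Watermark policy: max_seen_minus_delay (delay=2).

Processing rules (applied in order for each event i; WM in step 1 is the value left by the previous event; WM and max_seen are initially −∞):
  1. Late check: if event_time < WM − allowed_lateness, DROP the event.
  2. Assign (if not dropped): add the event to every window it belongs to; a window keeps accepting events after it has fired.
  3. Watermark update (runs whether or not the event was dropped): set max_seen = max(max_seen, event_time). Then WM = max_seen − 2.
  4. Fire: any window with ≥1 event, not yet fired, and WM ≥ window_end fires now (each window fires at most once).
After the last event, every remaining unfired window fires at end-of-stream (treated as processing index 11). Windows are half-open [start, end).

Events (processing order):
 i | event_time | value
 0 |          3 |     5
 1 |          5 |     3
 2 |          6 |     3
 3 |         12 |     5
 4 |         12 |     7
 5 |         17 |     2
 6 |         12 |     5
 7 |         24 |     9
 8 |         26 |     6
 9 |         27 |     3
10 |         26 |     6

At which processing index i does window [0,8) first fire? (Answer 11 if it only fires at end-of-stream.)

3

i=0 t=3 v=5: → [0,8); WM=1
i=1 t=5 v=3: → [0,8); WM=3
i=2 t=6 v=3: → [0,8); WM=4
i=3 t=12 v=5: → [8,16); WM=10; [0,8) fires=2
i=4 t=12 v=7: → [8,16); WM=10
i=5 t=17 v=2: → [16,24); WM=15
i=6 t=12 v=5: DROP (t<15-0); WM=15
i=7 t=24 v=9: → [24,32); WM=22; [8,16) fires=2
i=8 t=26 v=6: → [24,32); WM=24; [16,24) fires=1
i=9 t=27 v=3: → [24,32); WM=25
i=10 t=26 v=6: → [24,32); WM=25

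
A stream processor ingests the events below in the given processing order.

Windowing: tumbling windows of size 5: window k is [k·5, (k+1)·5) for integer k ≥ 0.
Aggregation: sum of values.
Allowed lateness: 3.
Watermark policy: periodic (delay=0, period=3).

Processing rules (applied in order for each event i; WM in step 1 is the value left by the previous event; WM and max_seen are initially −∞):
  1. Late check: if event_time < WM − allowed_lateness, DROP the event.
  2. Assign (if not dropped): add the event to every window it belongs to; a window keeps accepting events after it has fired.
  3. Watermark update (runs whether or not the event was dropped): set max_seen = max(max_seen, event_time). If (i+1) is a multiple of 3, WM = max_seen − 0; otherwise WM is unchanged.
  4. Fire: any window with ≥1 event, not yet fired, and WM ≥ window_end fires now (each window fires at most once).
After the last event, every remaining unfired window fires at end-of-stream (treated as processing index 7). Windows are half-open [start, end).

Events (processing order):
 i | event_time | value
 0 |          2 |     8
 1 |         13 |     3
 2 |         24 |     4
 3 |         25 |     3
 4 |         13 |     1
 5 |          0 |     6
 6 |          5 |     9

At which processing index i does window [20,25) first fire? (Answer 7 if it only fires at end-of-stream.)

i=0 t=2 v=8: → [0,5); WM=−∞
i=1 t=13 v=3: → [10,15); WM=−∞
i=2 t=24 v=4: → [20,25); WM=24; [0,5) fires=8 [10,15) fires=3
i=3 t=25 v=3: → [25,30); WM=24
i=4 t=13 v=1: DROP (t<24-3); WM=24
i=5 t=0 v=6: DROP (t<24-3); WM=25; [20,25) fires=4
i=6 t=5 v=9: DROP (t<25-3); WM=25

5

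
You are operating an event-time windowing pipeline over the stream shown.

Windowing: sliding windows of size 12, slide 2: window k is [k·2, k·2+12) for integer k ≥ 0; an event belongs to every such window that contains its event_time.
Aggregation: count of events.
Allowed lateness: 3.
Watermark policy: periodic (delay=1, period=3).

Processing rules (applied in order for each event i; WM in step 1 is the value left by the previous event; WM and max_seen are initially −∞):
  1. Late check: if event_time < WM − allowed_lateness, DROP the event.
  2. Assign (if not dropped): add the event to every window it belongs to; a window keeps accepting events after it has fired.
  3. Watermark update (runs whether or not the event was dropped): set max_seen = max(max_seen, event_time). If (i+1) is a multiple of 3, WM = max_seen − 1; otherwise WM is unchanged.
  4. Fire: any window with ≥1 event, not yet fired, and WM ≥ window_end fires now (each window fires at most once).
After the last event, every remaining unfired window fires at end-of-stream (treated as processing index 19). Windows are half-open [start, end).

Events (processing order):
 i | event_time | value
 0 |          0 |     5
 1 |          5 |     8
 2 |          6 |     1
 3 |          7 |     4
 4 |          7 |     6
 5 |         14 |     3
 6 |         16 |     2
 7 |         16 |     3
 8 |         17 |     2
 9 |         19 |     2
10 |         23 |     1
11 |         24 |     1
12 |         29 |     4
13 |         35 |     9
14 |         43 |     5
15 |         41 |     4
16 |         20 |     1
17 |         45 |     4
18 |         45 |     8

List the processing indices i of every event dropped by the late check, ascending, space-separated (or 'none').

16

i=0 t=0 v=5: → [0,12); WM=−∞
i=1 t=5 v=8: → [4,16),[2,14),[0,12); WM=−∞
i=2 t=6 v=1: → [6,18),[4,16),[2,14),[0,12); WM=5
i=3 t=7 v=4: → [6,18),[4,16),[2,14),[0,12); WM=5
i=4 t=7 v=6: → [6,18),[4,16),[2,14),[0,12); WM=5
i=5 t=14 v=3: → [14,26),[12,24),[10,22),[8,20),[6,18),[4,16); WM=13; [0,12) fires=5
i=6 t=16 v=2: → [16,28),[14,26),[12,24),[10,22),[8,20),[6,18); WM=13
i=7 t=16 v=3: → [16,28),[14,26),[12,24),[10,22),[8,20),[6,18); WM=13
i=8 t=17 v=2: → [16,28),[14,26),[12,24),[10,22),[8,20),[6,18); WM=16; [2,14) fires=4 [4,16) fires=5
i=9 t=19 v=2: → [18,30),[16,28),[14,26),[12,24),[10,22),[8,20); WM=16
i=10 t=23 v=1: → [22,34),[20,32),[18,30),[16,28),[14,26),[12,24); WM=16
i=11 t=24 v=1: → [24,36),[22,34),[20,32),[18,30),[16,28),[14,26); WM=23; [6,18) fires=7 [8,20) fires=5 [10,22) fires=5
i=12 t=29 v=4: → [28,40),[26,38),[24,36),[22,34),[20,32),[18,30); WM=23
i=13 t=35 v=9: → [34,46),[32,44),[30,42),[28,40),[26,38),[24,36); WM=23
i=14 t=43 v=5: → [42,54),[40,52),[38,50),[36,48),[34,46),[32,44); WM=42; [12,24) fires=6 [14,26) fires=7 [16,28) fires=6 [18,30) fires=4 [20,32) fires=3 [22,34) fires=3 [24,36) fires=3 [26,38) fires=2 [28,40) fires=2 [30,42) fires=1
i=15 t=41 v=4: → [40,52),[38,50),[36,48),[34,46),[32,44),[30,42); WM=42
i=16 t=20 v=1: DROP (t<42-3); WM=42
i=17 t=45 v=4: → [44,56),[42,54),[40,52),[38,50),[36,48),[34,46); WM=44; [32,44) fires=3
i=18 t=45 v=8: → [44,56),[42,54),[40,52),[38,50),[36,48),[34,46); WM=44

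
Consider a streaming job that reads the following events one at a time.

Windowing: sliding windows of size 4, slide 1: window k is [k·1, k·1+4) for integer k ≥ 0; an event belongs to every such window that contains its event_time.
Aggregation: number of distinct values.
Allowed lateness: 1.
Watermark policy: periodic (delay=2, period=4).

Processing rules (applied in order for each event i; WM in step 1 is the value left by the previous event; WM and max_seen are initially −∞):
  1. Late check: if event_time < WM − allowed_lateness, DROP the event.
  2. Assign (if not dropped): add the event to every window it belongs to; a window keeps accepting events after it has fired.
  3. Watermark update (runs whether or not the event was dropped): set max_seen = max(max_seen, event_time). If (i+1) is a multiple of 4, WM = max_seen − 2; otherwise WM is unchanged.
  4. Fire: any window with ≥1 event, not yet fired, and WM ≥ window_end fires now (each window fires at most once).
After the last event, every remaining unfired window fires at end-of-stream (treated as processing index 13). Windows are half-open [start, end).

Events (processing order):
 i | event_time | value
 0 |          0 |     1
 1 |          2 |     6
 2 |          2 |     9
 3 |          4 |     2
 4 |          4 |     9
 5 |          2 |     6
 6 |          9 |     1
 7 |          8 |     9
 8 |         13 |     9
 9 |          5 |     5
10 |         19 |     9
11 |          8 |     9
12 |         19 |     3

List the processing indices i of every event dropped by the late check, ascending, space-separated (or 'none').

i=0 t=0 v=1: → [0,4); WM=−∞
i=1 t=2 v=6: → [2,6),[1,5),[0,4); WM=−∞
i=2 t=2 v=9: → [2,6),[1,5),[0,4); WM=−∞
i=3 t=4 v=2: → [4,8),[3,7),[2,6),[1,5); WM=2
i=4 t=4 v=9: → [4,8),[3,7),[2,6),[1,5); WM=2
i=5 t=2 v=6: → [2,6),[1,5),[0,4); WM=2
i=6 t=9 v=1: → [9,13),[8,12),[7,11),[6,10); WM=2
i=7 t=8 v=9: → [8,12),[7,11),[6,10),[5,9); WM=7; [0,4) fires=3 [1,5) fires=3 [2,6) fires=3 [3,7) fires=2
i=8 t=13 v=9: → [13,17),[12,16),[11,15),[10,14); WM=7
i=9 t=5 v=5: DROP (t<7-1); WM=7
i=10 t=19 v=9: → [19,23),[18,22),[17,21),[16,20); WM=7
i=11 t=8 v=9: → [8,12),[7,11),[6,10),[5,9); WM=17; [4,8) fires=2 [5,9) fires=1 [6,10) fires=2 [7,11) fires=2 [8,12) fires=2 [9,13) fires=1 [10,14) fires=1 [11,15) fires=1 [12,16) fires=1 [13,17) fires=1
i=12 t=19 v=3: → [19,23),[18,22),[17,21),[16,20); WM=17

9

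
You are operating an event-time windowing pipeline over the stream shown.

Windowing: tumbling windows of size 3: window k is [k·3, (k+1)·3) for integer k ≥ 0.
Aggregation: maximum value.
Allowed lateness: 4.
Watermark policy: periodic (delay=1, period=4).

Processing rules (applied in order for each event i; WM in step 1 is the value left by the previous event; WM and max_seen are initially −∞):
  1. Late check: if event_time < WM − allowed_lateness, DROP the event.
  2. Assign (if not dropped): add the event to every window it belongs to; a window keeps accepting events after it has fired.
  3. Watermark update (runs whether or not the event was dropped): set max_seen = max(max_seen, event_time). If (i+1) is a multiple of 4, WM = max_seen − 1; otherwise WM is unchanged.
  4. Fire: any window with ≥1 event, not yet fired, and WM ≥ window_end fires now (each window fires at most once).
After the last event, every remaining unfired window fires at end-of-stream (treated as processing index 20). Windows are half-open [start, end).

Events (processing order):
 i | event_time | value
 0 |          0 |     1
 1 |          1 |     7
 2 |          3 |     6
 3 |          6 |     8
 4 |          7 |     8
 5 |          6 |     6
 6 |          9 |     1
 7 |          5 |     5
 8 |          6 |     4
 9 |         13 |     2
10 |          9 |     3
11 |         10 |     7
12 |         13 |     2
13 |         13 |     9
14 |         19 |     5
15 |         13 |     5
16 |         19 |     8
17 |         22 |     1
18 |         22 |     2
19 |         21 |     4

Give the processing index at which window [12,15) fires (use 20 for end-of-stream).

15

i=0 t=0 v=1: → [0,3); WM=−∞
i=1 t=1 v=7: → [0,3); WM=−∞
i=2 t=3 v=6: → [3,6); WM=−∞
i=3 t=6 v=8: → [6,9); WM=5; [0,3) fires=7
i=4 t=7 v=8: → [6,9); WM=5
i=5 t=6 v=6: → [6,9); WM=5
i=6 t=9 v=1: → [9,12); WM=5
i=7 t=5 v=5: → [3,6); WM=8; [3,6) fires=6
i=8 t=6 v=4: → [6,9); WM=8
i=9 t=13 v=2: → [12,15); WM=8
i=10 t=9 v=3: → [9,12); WM=8
i=11 t=10 v=7: → [9,12); WM=12; [6,9) fires=8 [9,12) fires=7
i=12 t=13 v=2: → [12,15); WM=12
i=13 t=13 v=9: → [12,15); WM=12
i=14 t=19 v=5: → [18,21); WM=12
i=15 t=13 v=5: → [12,15); WM=18; [12,15) fires=9
i=16 t=19 v=8: → [18,21); WM=18
i=17 t=22 v=1: → [21,24); WM=18
i=18 t=22 v=2: → [21,24); WM=18
i=19 t=21 v=4: → [21,24); WM=21; [18,21) fires=8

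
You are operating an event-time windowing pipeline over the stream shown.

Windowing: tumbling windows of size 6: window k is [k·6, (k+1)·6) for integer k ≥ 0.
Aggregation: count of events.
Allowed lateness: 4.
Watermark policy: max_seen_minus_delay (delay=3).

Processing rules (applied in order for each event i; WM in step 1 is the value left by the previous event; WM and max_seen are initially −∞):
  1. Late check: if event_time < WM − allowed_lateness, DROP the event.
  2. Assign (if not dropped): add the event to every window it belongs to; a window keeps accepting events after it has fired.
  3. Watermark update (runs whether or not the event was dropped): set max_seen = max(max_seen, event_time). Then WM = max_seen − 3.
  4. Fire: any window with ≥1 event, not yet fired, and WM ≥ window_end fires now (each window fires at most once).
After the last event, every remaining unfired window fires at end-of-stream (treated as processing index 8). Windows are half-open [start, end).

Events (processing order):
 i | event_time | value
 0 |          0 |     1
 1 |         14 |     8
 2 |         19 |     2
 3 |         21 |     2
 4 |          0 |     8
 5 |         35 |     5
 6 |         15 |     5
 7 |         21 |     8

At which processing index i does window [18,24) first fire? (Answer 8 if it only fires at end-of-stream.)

5

i=0 t=0 v=1: → [0,6); WM=-3
i=1 t=14 v=8: → [12,18); WM=11; [0,6) fires=1
i=2 t=19 v=2: → [18,24); WM=16
i=3 t=21 v=2: → [18,24); WM=18; [12,18) fires=1
i=4 t=0 v=8: DROP (t<18-4); WM=18
i=5 t=35 v=5: → [30,36); WM=32; [18,24) fires=2
i=6 t=15 v=5: DROP (t<32-4); WM=32
i=7 t=21 v=8: DROP (t<32-4); WM=32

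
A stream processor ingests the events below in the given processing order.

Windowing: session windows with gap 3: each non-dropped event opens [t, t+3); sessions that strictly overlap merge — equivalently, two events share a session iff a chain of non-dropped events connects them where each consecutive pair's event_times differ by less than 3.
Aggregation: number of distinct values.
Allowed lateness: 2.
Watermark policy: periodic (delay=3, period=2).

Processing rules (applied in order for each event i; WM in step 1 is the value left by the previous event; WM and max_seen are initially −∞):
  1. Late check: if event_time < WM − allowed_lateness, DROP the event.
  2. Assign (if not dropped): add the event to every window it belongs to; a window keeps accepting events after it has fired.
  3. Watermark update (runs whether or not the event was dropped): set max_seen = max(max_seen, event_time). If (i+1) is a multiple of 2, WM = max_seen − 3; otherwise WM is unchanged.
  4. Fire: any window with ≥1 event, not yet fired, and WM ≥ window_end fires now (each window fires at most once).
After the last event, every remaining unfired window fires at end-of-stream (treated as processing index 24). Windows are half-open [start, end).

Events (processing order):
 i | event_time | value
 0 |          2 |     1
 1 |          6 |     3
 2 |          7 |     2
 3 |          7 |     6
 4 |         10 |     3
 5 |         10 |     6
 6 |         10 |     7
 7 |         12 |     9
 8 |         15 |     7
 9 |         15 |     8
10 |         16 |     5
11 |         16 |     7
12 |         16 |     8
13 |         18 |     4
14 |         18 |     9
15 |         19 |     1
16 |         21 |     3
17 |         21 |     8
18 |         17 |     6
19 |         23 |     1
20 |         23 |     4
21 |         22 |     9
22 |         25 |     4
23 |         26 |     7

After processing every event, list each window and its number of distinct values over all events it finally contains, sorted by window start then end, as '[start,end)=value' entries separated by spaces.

i=0 t=2 v=1: → [2,5); WM=−∞
i=1 t=6 v=3: → [6,9); WM=3
i=2 t=7 v=2: → [6,10); WM=3
i=3 t=7 v=6: → [6,10); WM=4
i=4 t=10 v=3: → [10,13); WM=4
i=5 t=10 v=6: → [10,13); WM=7
i=6 t=10 v=7: → [10,13); WM=7
i=7 t=12 v=9: → [10,15); WM=9
i=8 t=15 v=7: → [15,18); WM=9
i=9 t=15 v=8: → [15,18); WM=12
i=10 t=16 v=5: → [15,19); WM=12
i=11 t=16 v=7: → [15,19); WM=13
i=12 t=16 v=8: → [15,19); WM=13
i=13 t=18 v=4: → [15,21); WM=15
i=14 t=18 v=9: → [15,21); WM=15
i=15 t=19 v=1: → [15,22); WM=16
i=16 t=21 v=3: → [15,24); WM=16
i=17 t=21 v=8: → [15,24); WM=18
i=18 t=17 v=6: → [15,24); WM=18
i=19 t=23 v=1: → [15,26); WM=20
i=20 t=23 v=4: → [15,26); WM=20
i=21 t=22 v=9: → [15,26); WM=20
i=22 t=25 v=4: → [15,28); WM=20
i=23 t=26 v=7: → [15,29); WM=23

[2,5)=1 [6,10)=3 [10,15)=4 [15,29)=8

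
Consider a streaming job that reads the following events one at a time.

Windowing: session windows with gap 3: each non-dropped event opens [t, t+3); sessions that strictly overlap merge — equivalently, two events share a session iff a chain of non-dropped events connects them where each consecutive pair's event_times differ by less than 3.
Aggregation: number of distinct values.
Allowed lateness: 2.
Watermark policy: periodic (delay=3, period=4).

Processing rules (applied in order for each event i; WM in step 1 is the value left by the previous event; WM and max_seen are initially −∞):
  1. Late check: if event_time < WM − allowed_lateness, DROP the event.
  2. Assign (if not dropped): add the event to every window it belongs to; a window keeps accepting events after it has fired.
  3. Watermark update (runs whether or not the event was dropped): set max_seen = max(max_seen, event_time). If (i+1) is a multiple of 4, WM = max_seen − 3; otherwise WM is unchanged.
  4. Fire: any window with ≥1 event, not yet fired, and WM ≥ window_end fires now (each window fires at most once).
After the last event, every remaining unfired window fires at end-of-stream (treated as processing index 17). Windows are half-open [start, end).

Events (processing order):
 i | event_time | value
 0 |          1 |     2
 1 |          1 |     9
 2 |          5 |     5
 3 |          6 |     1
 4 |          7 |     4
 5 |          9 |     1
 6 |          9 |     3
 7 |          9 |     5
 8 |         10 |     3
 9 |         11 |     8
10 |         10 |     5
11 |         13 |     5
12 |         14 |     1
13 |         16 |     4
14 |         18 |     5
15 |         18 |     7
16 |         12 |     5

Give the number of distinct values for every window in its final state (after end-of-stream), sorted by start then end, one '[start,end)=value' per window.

i=0 t=1 v=2: → [1,4); WM=−∞
i=1 t=1 v=9: → [1,4); WM=−∞
i=2 t=5 v=5: → [5,8); WM=−∞
i=3 t=6 v=1: → [5,9); WM=3
i=4 t=7 v=4: → [5,10); WM=3
i=5 t=9 v=1: → [5,12); WM=3
i=6 t=9 v=3: → [5,12); WM=3
i=7 t=9 v=5: → [5,12); WM=6
i=8 t=10 v=3: → [5,13); WM=6
i=9 t=11 v=8: → [5,14); WM=6
i=10 t=10 v=5: → [5,14); WM=6
i=11 t=13 v=5: → [5,16); WM=10
i=12 t=14 v=1: → [5,17); WM=10
i=13 t=16 v=4: → [5,19); WM=10
i=14 t=18 v=5: → [5,21); WM=10
i=15 t=18 v=7: → [5,21); WM=15
i=16 t=12 v=5: DROP (t<15-2); WM=15

[1,4)=2 [5,21)=6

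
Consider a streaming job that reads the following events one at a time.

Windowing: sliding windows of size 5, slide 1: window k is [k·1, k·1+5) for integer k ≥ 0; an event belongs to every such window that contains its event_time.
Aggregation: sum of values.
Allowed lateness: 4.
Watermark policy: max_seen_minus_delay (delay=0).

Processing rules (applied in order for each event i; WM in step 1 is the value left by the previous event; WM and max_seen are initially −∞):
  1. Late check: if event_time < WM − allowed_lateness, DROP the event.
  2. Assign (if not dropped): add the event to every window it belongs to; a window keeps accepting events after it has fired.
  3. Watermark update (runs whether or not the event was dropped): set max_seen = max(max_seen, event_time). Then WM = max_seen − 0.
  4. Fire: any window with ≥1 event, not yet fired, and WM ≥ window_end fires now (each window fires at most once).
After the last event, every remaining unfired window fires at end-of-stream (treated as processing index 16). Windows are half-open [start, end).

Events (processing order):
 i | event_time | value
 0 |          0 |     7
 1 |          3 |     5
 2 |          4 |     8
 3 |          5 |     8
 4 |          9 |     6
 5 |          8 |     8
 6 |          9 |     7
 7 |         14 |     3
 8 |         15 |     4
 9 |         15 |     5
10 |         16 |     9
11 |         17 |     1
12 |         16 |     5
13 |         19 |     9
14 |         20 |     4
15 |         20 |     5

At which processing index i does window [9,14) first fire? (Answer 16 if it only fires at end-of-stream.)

7

i=0 t=0 v=7: → [0,5); WM=0
i=1 t=3 v=5: → [3,8),[2,7),[1,6),[0,5); WM=3
i=2 t=4 v=8: → [4,9),[3,8),[2,7),[1,6),[0,5); WM=4
i=3 t=5 v=8: → [5,10),[4,9),[3,8),[2,7),[1,6); WM=5; [0,5) fires=20
i=4 t=9 v=6: → [9,14),[8,13),[7,12),[6,11),[5,10); WM=9; [1,6) fires=21 [2,7) fires=21 [3,8) fires=21 [4,9) fires=16
i=5 t=8 v=8: → [8,13),[7,12),[6,11),[5,10),[4,9); WM=9
i=6 t=9 v=7: → [9,14),[8,13),[7,12),[6,11),[5,10); WM=9
i=7 t=14 v=3: → [14,19),[13,18),[12,17),[11,16),[10,15); WM=14; [5,10) fires=29 [6,11) fires=21 [7,12) fires=21 [8,13) fires=21 [9,14) fires=13
i=8 t=15 v=4: → [15,20),[14,19),[13,18),[12,17),[11,16); WM=15; [10,15) fires=3
i=9 t=15 v=5: → [15,20),[14,19),[13,18),[12,17),[11,16); WM=15
i=10 t=16 v=9: → [16,21),[15,20),[14,19),[13,18),[12,17); WM=16; [11,16) fires=12
i=11 t=17 v=1: → [17,22),[16,21),[15,20),[14,19),[13,18); WM=17; [12,17) fires=21
i=12 t=16 v=5: → [16,21),[15,20),[14,19),[13,18),[12,17); WM=17
i=13 t=19 v=9: → [19,24),[18,23),[17,22),[16,21),[15,20); WM=19; [13,18) fires=27 [14,19) fires=27
i=14 t=20 v=4: → [20,25),[19,24),[18,23),[17,22),[16,21); WM=20; [15,20) fires=33
i=15 t=20 v=5: → [20,25),[19,24),[18,23),[17,22),[16,21); WM=20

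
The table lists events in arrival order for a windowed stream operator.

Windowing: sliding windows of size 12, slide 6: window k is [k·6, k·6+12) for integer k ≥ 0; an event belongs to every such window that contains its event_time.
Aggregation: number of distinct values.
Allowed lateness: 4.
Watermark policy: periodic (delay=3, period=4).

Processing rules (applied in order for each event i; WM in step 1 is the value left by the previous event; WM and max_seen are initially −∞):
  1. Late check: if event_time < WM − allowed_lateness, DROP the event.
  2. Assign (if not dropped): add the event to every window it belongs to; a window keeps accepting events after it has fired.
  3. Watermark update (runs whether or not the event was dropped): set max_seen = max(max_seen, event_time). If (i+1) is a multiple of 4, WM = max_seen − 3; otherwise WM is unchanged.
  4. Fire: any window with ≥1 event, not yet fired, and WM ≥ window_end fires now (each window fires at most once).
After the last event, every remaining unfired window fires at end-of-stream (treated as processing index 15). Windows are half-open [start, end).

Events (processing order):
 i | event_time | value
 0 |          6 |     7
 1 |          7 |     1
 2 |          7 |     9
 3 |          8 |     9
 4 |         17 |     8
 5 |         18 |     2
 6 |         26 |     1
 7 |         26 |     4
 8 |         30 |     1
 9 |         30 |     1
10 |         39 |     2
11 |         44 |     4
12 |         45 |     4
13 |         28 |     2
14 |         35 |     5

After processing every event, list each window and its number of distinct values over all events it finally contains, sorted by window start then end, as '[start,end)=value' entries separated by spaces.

i=0 t=6 v=7: → [6,18),[0,12); WM=−∞
i=1 t=7 v=1: → [6,18),[0,12); WM=−∞
i=2 t=7 v=9: → [6,18),[0,12); WM=−∞
i=3 t=8 v=9: → [6,18),[0,12); WM=5
i=4 t=17 v=8: → [12,24),[6,18); WM=5
i=5 t=18 v=2: → [18,30),[12,24); WM=5
i=6 t=26 v=1: → [24,36),[18,30); WM=5
i=7 t=26 v=4: → [24,36),[18,30); WM=23; [0,12) fires=3 [6,18) fires=4
i=8 t=30 v=1: → [30,42),[24,36); WM=23
i=9 t=30 v=1: → [30,42),[24,36); WM=23
i=10 t=39 v=2: → [36,48),[30,42); WM=23
i=11 t=44 v=4: → [42,54),[36,48); WM=41; [12,24) fires=2 [18,30) fires=3 [24,36) fires=2
i=12 t=45 v=4: → [42,54),[36,48); WM=41
i=13 t=28 v=2: DROP (t<41-4); WM=41
i=14 t=35 v=5: DROP (t<41-4); WM=41

[0,12)=3 [6,18)=4 [12,24)=2 [18,30)=3 [24,36)=2 [30,42)=2 [36,48)=2 [42,54)=1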